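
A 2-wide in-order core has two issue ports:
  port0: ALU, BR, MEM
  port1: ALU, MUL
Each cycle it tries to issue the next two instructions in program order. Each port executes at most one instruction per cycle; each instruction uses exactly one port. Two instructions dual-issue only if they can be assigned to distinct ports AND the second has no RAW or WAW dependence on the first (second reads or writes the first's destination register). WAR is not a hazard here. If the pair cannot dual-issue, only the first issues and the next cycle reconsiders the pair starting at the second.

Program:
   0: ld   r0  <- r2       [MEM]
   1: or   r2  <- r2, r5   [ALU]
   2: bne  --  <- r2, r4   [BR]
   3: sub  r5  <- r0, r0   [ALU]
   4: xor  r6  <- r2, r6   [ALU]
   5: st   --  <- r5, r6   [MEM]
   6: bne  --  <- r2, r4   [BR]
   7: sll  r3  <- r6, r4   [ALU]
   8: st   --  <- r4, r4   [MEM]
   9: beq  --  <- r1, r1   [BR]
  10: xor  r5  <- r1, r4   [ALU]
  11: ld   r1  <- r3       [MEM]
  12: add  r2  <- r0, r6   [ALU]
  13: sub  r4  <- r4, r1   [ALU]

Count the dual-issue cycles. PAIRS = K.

PAIRS = 5

c0: i0,i1 ld.MEM or.ALU  pair
c1: i2,i3 bne.BR sub.ALU  pair
c2: i4 xor.ALU  RAW r6
c3: i5 st.MEM  no-port MEM/BR
c4: i6,i7 bne.BR sll.ALU  pair
c5: i8 st.MEM  no-port MEM/BR
c6: i9,i10 beq.BR xor.ALU  pair
c7: i11,i12 ld.MEM add.ALU  pair
c8: i13 sub.ALU  tail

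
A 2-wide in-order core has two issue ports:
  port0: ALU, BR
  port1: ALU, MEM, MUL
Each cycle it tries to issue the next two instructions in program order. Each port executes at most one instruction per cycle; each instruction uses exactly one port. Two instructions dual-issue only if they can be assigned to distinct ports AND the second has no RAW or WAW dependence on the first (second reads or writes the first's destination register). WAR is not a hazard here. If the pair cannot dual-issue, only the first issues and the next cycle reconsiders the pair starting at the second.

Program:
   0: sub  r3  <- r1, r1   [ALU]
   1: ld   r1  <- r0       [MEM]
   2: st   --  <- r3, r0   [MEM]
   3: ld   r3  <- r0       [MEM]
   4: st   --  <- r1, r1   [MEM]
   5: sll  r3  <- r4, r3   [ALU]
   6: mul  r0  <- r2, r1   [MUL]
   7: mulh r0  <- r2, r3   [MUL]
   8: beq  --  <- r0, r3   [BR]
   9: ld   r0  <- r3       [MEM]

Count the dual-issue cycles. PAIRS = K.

c0: i0/i1 sub.ALU ld.MEM  2-wide
c1: i2 st.MEM  no-port MEM/MEM
c2: i3 ld.MEM  no-port MEM/MEM
c3: i4/i5 st.MEM sll.ALU  2-wide
c4: i6 mul.MUL  no-port MUL/MUL
c5: i7 mulh.MUL  RAW r0
c6: i8/i9 beq.BR ld.MEM  2-wide

PAIRS = 3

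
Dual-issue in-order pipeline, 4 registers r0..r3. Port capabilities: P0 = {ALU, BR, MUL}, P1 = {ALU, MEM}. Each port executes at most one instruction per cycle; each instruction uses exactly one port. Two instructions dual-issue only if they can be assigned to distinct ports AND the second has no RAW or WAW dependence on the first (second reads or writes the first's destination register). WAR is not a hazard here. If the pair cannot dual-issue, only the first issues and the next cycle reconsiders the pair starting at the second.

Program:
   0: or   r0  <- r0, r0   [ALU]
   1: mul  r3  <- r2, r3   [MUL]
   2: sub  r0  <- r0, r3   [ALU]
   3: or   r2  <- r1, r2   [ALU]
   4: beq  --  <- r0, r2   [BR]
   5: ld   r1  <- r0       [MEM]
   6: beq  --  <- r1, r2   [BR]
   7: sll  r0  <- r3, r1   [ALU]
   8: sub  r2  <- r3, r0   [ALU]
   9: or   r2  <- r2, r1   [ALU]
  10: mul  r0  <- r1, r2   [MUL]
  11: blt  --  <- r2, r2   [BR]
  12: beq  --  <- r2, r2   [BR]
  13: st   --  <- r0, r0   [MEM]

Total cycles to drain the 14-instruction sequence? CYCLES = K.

CYCLES = 9

t=0 i0/i1:or/mul ; dual
t=1 i2/i3:sub/or ; dual
t=2 i4/i5:beq/ld ; dual
t=3 i6/i7:beq/sll ; dual
t=4 i8:sub ; RAW+WAW r2
t=5 i9:or ; RAW r2
t=6 i10:mul ; no-port MUL/BR
t=7 i11:blt ; no-port BR/BR
t=8 i12/i13:beq/st ; dual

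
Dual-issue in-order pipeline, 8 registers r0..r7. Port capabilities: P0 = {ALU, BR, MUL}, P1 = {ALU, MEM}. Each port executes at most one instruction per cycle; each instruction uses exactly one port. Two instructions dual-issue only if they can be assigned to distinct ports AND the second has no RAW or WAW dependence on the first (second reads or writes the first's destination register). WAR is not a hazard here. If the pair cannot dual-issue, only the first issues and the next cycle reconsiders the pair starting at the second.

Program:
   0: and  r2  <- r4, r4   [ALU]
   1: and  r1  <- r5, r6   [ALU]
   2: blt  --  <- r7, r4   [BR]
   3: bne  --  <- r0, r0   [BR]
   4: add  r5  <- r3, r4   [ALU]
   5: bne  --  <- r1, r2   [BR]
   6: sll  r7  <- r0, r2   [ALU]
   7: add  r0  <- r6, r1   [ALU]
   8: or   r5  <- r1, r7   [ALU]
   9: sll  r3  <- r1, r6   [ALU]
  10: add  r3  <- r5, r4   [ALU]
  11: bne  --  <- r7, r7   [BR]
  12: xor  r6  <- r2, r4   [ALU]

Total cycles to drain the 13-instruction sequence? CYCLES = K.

CYCLES = 8

t=0 i0/i1:and.ALU and.ALU ; 2-wide
t=1 i2:blt.BR ; no-port BR/BR
t=2 i3/i4:bne.BR add.ALU ; 2-wide
t=3 i5/i6:bne.BR sll.ALU ; 2-wide
t=4 i7/i8:add.ALU or.ALU ; 2-wide
t=5 i9:sll.ALU ; WAW r3
t=6 i10/i11:add.ALU bne.BR ; 2-wide
t=7 i12:xor.ALU ; tail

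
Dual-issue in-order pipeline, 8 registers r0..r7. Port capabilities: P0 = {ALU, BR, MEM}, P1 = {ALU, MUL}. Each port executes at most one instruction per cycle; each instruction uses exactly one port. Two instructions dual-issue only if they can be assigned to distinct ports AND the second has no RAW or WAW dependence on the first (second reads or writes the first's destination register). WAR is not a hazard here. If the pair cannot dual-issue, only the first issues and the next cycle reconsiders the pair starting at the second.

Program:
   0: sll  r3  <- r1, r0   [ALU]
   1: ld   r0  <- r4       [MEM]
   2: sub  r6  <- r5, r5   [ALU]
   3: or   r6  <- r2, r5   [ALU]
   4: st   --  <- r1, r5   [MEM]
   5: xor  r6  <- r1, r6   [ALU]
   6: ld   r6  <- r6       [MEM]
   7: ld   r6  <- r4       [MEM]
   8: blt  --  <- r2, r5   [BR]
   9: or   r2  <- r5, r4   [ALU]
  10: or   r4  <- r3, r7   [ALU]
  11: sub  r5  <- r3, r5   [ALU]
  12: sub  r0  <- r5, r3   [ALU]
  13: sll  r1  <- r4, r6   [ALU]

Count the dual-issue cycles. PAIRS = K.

  cy0 -> i0&i1 (sll;ld) dual
  cy1 -> i2 (sub) WAW r6
  cy2 -> i3&i4 (or;st) dual
  cy3 -> i5 (xor) RAW+WAW r6
  cy4 -> i6 (ld) no-port MEM/MEM
  cy5 -> i7 (ld) no-port MEM/BR
  cy6 -> i8&i9 (blt;or) dual
  cy7 -> i10&i11 (or;sub) dual
  cy8 -> i12&i13 (sub;sll) dual

PAIRS = 5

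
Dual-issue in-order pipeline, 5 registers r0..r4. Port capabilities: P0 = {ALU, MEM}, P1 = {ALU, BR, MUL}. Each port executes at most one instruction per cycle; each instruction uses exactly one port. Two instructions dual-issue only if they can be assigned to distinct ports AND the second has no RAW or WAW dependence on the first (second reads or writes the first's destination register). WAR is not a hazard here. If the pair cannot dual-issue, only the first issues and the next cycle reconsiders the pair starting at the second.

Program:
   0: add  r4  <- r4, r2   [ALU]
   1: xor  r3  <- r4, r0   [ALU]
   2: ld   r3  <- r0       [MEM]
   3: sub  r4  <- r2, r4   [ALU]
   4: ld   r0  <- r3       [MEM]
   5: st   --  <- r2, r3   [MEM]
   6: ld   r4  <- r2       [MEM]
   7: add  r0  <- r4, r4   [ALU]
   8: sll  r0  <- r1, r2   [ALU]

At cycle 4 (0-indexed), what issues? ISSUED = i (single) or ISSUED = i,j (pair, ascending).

t=0 i0:add.ALU ; RAW r4
t=1 i1:xor.ALU ; WAW r3
t=2 i2&i3:ld.MEM+sub.ALU ; dual
t=3 i4:ld.MEM ; no-port MEM/MEM
t=4 i5:st.MEM ; no-port MEM/MEM
t=5 i6:ld.MEM ; RAW r4
t=6 i7:add.ALU ; WAW r0
t=7 i8:sll.ALU ; tail

ISSUED = 5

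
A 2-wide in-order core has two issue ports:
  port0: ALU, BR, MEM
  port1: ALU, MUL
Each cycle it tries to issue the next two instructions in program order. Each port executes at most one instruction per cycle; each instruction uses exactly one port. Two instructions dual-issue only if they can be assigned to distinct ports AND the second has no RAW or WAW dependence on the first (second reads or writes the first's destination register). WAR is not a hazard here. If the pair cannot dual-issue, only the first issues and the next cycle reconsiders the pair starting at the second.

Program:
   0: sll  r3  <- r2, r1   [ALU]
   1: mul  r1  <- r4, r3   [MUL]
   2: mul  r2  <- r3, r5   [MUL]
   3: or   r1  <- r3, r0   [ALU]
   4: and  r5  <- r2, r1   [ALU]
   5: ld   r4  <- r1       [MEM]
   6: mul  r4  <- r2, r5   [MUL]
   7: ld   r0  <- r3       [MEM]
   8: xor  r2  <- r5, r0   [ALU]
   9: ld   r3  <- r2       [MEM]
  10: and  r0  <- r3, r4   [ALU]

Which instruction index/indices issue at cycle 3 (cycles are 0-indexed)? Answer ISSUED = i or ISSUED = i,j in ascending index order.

[0] i0  sll  -- RAW r3
[1] i1  mul  -- no-port MUL/MUL
[2] i2/i3  mul+or  -- dual
[3] i4/i5  and+ld  -- dual
[4] i6/i7  mul+ld  -- dual
[5] i8  xor  -- RAW r2
[6] i9  ld  -- RAW r3
[7] i10  and  -- tail

ISSUED = 4,5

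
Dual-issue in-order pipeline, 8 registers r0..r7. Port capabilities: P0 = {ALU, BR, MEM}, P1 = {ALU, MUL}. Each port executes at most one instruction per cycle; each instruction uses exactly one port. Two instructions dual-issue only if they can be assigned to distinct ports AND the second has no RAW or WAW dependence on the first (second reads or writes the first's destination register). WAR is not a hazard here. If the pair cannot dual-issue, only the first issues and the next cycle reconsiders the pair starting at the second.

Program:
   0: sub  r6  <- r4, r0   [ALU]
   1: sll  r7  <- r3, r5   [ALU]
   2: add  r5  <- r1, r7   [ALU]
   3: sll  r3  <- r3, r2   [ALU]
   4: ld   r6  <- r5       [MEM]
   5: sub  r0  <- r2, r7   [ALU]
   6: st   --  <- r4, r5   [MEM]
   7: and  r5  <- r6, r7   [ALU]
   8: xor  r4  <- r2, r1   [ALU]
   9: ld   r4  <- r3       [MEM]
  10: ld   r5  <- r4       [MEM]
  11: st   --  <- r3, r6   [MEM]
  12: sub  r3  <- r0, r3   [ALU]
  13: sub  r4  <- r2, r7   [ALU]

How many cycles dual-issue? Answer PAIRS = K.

PAIRS = 5

0. sub.ALU/sll.ALU @i0/i1  | dual
1. add.ALU/sll.ALU @i2/i3  | dual
2. ld.MEM/sub.ALU @i4/i5  | dual
3. st.MEM/and.ALU @i6/i7  | dual
4. xor.ALU @i8  | WAW r4
5. ld.MEM @i9  | no-port MEM/MEM
6. ld.MEM @i10  | no-port MEM/MEM
7. st.MEM/sub.ALU @i11/i12  | dual
8. sub.ALU @i13  | tail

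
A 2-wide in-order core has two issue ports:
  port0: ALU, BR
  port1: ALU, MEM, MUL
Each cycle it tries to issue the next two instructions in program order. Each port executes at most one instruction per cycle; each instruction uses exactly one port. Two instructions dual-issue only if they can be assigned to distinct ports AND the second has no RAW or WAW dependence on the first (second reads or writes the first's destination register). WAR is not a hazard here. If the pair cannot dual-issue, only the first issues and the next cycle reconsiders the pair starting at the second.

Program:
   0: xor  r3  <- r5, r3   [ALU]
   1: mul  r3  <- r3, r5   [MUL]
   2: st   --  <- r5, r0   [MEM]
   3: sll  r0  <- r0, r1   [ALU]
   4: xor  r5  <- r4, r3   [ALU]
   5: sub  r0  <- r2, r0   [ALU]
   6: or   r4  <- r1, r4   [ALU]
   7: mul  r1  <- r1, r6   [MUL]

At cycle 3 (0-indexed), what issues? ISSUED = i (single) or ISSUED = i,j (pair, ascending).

ISSUED = 4,5

[0] i0  xor.ALU  -- RAW+WAW r3
[1] i1  mul.MUL  -- no-port MUL/MEM
[2] i2/i3  st.MEM+sll.ALU  -- dual
[3] i4/i5  xor.ALU+sub.ALU  -- dual
[4] i6/i7  or.ALU+mul.MUL  -- dual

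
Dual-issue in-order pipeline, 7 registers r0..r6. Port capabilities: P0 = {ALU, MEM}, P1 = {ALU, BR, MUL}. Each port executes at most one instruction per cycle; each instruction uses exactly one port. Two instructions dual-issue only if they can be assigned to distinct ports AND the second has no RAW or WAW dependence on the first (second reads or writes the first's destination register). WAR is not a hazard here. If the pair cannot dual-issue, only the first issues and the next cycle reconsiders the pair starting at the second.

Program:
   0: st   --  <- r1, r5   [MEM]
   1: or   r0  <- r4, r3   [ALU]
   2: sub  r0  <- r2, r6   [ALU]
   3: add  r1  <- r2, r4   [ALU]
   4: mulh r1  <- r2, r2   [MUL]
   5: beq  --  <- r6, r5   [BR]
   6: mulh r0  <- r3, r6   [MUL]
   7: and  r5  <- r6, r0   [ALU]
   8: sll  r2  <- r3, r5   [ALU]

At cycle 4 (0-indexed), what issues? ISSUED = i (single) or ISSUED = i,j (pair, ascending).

c0: i0/i1 st.MEM+or.ALU  2-wide
c1: i2/i3 sub.ALU+add.ALU  2-wide
c2: i4 mulh.MUL  no-port MUL/BR
c3: i5 beq.BR  no-port BR/MUL
c4: i6 mulh.MUL  RAW r0
c5: i7 and.ALU  RAW r5
c6: i8 sll.ALU  tail

ISSUED = 6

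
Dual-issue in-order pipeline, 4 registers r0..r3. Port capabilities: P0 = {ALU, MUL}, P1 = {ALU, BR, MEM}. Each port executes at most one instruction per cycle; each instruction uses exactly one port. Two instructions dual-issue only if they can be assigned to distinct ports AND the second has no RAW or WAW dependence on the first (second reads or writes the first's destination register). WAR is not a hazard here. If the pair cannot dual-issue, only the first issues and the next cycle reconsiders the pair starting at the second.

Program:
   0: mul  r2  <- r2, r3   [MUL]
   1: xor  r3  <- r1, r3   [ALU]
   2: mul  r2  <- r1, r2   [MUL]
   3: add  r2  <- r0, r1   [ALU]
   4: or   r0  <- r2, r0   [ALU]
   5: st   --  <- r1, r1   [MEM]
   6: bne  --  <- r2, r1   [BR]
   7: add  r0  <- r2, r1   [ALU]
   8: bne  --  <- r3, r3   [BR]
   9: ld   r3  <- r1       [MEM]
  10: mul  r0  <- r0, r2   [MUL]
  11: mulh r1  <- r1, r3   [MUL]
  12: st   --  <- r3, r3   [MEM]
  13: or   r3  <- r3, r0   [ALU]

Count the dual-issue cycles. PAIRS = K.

PAIRS = 5

#0 head=0: mul.MUL xor.ALU i0,i1 2-wide
#1 head=2: mul.MUL i2 WAW r2
#2 head=3: add.ALU i3 RAW r2
#3 head=4: or.ALU st.MEM i4,i5 2-wide
#4 head=6: bne.BR add.ALU i6,i7 2-wide
#5 head=8: bne.BR i8 no-port BR/MEM
#6 head=9: ld.MEM mul.MUL i9,i10 2-wide
#7 head=11: mulh.MUL st.MEM i11,i12 2-wide
#8 head=13: or.ALU i13 tail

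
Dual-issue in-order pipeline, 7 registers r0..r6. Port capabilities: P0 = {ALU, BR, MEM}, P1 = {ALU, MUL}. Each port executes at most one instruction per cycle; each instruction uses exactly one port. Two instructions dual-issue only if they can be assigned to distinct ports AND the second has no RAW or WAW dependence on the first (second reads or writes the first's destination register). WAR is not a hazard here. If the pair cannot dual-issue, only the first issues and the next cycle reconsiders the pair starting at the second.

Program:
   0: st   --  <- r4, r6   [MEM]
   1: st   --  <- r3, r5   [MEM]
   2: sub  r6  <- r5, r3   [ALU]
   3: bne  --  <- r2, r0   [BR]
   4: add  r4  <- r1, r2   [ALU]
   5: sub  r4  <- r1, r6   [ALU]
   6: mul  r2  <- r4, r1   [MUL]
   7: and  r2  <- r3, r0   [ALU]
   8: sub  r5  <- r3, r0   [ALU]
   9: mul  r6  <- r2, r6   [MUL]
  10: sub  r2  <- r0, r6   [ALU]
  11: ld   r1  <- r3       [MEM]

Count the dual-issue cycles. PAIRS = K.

PAIRS = 4

  cy0 -> i0 (st.MEM) no-port MEM/MEM
  cy1 -> i1&i2 (st.MEM/sub.ALU) pair
  cy2 -> i3&i4 (bne.BR/add.ALU) pair
  cy3 -> i5 (sub.ALU) RAW r4
  cy4 -> i6 (mul.MUL) WAW r2
  cy5 -> i7&i8 (and.ALU/sub.ALU) pair
  cy6 -> i9 (mul.MUL) RAW r6
  cy7 -> i10&i11 (sub.ALU/ld.MEM) pair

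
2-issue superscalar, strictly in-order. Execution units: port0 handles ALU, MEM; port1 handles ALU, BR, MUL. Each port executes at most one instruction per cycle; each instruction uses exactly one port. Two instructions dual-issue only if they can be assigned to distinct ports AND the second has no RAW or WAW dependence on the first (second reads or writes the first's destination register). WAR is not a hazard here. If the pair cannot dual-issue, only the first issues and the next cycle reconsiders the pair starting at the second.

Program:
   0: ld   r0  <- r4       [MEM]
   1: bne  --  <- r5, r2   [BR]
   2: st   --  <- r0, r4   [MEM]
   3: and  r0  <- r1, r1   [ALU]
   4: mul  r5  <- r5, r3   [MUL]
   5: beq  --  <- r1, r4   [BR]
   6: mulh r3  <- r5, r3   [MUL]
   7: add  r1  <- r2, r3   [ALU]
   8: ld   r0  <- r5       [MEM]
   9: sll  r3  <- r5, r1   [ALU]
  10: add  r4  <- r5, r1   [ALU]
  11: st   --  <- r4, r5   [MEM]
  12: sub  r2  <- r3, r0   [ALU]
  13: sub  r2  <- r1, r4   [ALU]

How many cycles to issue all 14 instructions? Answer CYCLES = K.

  cy0 -> i0,i1 (ld.MEM/bne.BR) 2-wide
  cy1 -> i2,i3 (st.MEM/and.ALU) 2-wide
  cy2 -> i4 (mul.MUL) no-port MUL/BR
  cy3 -> i5 (beq.BR) no-port BR/MUL
  cy4 -> i6 (mulh.MUL) RAW r3
  cy5 -> i7,i8 (add.ALU/ld.MEM) 2-wide
  cy6 -> i9,i10 (sll.ALU/add.ALU) 2-wide
  cy7 -> i11,i12 (st.MEM/sub.ALU) 2-wide
  cy8 -> i13 (sub.ALU) tail

CYCLES = 9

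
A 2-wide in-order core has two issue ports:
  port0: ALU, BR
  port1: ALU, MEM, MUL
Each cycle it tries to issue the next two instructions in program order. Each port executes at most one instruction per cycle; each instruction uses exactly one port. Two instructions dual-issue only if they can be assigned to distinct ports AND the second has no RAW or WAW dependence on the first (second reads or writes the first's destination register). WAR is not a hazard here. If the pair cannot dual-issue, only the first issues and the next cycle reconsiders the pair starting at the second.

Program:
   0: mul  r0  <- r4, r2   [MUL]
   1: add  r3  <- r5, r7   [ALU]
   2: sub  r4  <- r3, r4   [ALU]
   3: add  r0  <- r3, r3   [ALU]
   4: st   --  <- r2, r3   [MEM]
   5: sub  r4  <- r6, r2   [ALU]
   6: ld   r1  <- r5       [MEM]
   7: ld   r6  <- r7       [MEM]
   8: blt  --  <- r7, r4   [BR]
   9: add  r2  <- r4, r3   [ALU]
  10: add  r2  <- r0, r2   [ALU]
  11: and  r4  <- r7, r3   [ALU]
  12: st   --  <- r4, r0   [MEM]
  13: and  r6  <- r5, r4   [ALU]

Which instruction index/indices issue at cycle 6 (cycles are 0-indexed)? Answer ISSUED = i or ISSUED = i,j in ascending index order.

[0] i0/i1  mul.MUL/add.ALU  -- dual
[1] i2/i3  sub.ALU/add.ALU  -- dual
[2] i4/i5  st.MEM/sub.ALU  -- dual
[3] i6  ld.MEM  -- no-port MEM/MEM
[4] i7/i8  ld.MEM/blt.BR  -- dual
[5] i9  add.ALU  -- RAW+WAW r2
[6] i10/i11  add.ALU/and.ALU  -- dual
[7] i12/i13  st.MEM/and.ALU  -- dual

ISSUED = 10,11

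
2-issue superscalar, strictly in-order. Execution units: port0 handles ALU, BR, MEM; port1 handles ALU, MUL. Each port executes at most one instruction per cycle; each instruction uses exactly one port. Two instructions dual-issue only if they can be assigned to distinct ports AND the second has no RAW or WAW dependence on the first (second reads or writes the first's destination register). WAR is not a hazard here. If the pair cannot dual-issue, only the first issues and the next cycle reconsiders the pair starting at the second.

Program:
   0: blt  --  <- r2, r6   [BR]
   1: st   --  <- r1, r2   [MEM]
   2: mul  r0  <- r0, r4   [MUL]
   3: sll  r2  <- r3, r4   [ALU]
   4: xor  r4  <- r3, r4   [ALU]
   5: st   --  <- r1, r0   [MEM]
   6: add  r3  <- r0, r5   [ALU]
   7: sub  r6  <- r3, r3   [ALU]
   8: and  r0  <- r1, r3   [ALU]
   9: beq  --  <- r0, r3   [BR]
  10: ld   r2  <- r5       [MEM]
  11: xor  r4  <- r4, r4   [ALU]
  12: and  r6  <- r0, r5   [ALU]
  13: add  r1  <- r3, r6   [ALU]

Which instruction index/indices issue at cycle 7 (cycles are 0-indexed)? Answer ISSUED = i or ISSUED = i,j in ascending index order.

t=0 i0:blt.BR ; no-port BR/MEM
t=1 i1&i2:st.MEM mul.MUL ; dual
t=2 i3&i4:sll.ALU xor.ALU ; dual
t=3 i5&i6:st.MEM add.ALU ; dual
t=4 i7&i8:sub.ALU and.ALU ; dual
t=5 i9:beq.BR ; no-port BR/MEM
t=6 i10&i11:ld.MEM xor.ALU ; dual
t=7 i12:and.ALU ; RAW r6
t=8 i13:add.ALU ; tail

ISSUED = 12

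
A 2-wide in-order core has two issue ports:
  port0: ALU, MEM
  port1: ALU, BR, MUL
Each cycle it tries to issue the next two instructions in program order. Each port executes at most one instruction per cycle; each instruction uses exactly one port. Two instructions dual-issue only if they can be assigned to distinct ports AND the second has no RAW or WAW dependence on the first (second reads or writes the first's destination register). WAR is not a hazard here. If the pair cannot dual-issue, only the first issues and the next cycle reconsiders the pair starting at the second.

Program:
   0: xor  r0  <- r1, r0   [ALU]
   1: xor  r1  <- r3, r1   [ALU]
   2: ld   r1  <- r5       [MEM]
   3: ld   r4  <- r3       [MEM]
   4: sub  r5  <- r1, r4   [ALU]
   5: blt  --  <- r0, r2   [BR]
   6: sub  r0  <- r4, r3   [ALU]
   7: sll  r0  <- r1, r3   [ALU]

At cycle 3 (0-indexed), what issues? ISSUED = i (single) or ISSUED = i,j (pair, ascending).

[0] i0/i1  xor+xor  -- 2-wide
[1] i2  ld  -- no-port MEM/MEM
[2] i3  ld  -- RAW r4
[3] i4/i5  sub+blt  -- 2-wide
[4] i6  sub  -- WAW r0
[5] i7  sll  -- tail

ISSUED = 4,5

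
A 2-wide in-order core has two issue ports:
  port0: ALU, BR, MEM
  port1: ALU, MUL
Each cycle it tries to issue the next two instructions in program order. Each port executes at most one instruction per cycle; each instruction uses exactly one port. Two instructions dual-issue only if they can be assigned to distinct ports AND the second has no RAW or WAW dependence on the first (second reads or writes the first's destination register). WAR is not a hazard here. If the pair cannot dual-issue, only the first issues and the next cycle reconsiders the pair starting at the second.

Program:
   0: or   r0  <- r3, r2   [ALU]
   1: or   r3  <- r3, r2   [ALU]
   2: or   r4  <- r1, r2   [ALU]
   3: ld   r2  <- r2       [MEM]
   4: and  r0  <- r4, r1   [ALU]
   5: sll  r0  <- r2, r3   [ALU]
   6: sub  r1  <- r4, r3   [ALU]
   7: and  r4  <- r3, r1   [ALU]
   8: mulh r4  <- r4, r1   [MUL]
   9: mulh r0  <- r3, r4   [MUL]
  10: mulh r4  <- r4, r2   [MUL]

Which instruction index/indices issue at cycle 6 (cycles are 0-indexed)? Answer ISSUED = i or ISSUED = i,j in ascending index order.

c0: i0&i1 or or  pair
c1: i2&i3 or ld  pair
c2: i4 and  WAW r0
c3: i5&i6 sll sub  pair
c4: i7 and  RAW+WAW r4
c5: i8 mulh  no-port MUL/MUL
c6: i9 mulh  no-port MUL/MUL
c7: i10 mulh  tail

ISSUED = 9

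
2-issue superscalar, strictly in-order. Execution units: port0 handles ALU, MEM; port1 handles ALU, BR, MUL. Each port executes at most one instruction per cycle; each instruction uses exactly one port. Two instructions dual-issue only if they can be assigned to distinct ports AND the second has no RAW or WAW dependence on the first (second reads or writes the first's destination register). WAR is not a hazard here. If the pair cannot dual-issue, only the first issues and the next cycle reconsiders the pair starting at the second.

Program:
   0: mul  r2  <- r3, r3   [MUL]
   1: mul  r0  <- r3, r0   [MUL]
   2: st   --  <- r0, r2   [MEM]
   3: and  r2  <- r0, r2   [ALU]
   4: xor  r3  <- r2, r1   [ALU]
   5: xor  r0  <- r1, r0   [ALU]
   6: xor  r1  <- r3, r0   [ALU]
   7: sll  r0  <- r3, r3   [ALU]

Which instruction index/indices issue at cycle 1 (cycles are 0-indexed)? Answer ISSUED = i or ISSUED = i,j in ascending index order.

c0: i0 mul.MUL  no-port MUL/MUL
c1: i1 mul.MUL  RAW r0
c2: i2&i3 st.MEM/and.ALU  dual
c3: i4&i5 xor.ALU/xor.ALU  dual
c4: i6&i7 xor.ALU/sll.ALU  dual

ISSUED = 1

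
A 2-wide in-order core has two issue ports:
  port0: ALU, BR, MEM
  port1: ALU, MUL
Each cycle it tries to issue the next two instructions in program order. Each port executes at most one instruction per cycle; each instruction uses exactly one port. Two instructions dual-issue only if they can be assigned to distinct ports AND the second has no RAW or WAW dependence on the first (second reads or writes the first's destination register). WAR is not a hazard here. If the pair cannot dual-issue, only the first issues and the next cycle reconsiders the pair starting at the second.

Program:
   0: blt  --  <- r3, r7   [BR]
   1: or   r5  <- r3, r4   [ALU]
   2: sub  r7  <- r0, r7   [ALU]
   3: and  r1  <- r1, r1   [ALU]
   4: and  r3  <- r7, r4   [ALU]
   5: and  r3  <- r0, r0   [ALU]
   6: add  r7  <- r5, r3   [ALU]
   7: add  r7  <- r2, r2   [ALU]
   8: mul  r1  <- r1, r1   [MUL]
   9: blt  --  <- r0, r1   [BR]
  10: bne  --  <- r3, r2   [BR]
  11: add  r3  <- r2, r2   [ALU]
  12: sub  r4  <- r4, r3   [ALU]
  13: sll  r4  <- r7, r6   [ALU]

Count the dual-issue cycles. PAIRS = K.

c0: i0/i1 blt.BR or.ALU  pair
c1: i2/i3 sub.ALU and.ALU  pair
c2: i4 and.ALU  WAW r3
c3: i5 and.ALU  RAW r3
c4: i6 add.ALU  WAW r7
c5: i7/i8 add.ALU mul.MUL  pair
c6: i9 blt.BR  no-port BR/BR
c7: i10/i11 bne.BR add.ALU  pair
c8: i12 sub.ALU  WAW r4
c9: i13 sll.ALU  tail

PAIRS = 4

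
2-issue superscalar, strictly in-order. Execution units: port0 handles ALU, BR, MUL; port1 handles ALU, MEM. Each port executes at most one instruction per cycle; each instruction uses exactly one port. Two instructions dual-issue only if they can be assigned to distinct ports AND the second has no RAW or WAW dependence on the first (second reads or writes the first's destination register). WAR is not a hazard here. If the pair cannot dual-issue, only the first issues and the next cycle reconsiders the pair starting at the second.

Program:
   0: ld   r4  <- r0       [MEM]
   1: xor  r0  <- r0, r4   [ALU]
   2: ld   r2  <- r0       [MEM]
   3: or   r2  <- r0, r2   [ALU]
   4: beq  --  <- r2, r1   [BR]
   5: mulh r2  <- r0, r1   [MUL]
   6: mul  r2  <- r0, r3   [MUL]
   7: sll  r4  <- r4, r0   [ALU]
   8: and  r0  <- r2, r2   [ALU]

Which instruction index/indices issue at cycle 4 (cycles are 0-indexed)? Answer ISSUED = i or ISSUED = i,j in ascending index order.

ISSUED = 4

  cy0 -> i0 (ld.MEM) RAW r4
  cy1 -> i1 (xor.ALU) RAW r0
  cy2 -> i2 (ld.MEM) RAW+WAW r2
  cy3 -> i3 (or.ALU) RAW r2
  cy4 -> i4 (beq.BR) no-port BR/MUL
  cy5 -> i5 (mulh.MUL) no-port MUL/MUL
  cy6 -> i6/i7 (mul.MUL/sll.ALU) dual
  cy7 -> i8 (and.ALU) tail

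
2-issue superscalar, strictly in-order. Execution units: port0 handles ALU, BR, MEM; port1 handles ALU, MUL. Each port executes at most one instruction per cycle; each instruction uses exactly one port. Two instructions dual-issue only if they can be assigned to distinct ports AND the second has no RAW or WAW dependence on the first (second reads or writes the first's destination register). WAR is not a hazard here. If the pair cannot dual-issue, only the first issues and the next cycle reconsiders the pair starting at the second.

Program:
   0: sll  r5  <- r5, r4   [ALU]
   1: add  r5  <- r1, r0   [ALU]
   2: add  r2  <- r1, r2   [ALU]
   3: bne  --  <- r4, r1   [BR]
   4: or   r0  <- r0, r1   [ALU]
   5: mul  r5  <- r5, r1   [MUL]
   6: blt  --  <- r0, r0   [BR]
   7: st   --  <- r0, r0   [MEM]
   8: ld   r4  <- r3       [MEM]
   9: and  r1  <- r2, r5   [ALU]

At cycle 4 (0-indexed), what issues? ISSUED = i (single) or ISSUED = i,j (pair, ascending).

[0] i0  sll  -- WAW r5
[1] i1&i2  add;add  -- 2-wide
[2] i3&i4  bne;or  -- 2-wide
[3] i5&i6  mul;blt  -- 2-wide
[4] i7  st  -- no-port MEM/MEM
[5] i8&i9  ld;and  -- 2-wide

ISSUED = 7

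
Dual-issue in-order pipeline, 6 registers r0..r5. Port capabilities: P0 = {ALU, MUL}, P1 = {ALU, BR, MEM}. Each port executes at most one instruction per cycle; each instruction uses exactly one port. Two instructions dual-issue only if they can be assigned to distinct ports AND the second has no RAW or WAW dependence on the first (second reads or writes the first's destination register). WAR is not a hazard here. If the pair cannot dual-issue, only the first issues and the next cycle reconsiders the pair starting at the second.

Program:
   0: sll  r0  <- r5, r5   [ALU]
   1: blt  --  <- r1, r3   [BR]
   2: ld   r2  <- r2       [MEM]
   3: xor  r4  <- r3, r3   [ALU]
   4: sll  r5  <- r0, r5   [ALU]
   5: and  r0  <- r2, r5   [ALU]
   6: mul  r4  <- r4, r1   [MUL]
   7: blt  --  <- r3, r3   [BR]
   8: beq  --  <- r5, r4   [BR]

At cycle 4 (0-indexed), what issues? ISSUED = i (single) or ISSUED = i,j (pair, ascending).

0. sll/blt @i0+i1  | 2-wide
1. ld/xor @i2+i3  | 2-wide
2. sll @i4  | RAW r5
3. and/mul @i5+i6  | 2-wide
4. blt @i7  | no-port BR/BR
5. beq @i8  | tail

ISSUED = 7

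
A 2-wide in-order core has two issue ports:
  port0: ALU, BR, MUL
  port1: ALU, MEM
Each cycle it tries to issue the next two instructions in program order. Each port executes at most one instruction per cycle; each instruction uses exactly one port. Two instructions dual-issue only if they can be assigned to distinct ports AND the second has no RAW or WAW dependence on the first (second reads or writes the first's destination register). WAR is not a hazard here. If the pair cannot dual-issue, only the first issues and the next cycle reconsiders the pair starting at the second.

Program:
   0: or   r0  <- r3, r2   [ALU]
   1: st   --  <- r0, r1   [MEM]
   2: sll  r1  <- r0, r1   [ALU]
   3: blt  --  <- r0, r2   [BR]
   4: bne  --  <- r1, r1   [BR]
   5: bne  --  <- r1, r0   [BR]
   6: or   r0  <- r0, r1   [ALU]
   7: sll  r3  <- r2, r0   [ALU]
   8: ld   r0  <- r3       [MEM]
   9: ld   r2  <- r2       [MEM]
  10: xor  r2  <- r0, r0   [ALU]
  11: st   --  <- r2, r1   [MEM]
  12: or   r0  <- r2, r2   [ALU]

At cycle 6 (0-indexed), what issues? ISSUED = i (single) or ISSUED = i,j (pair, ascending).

#0 head=0: or i0 RAW r0
#1 head=1: st sll i1,i2 pair
#2 head=3: blt i3 no-port BR/BR
#3 head=4: bne i4 no-port BR/BR
#4 head=5: bne or i5,i6 pair
#5 head=7: sll i7 RAW r3
#6 head=8: ld i8 no-port MEM/MEM
#7 head=9: ld i9 WAW r2
#8 head=10: xor i10 RAW r2
#9 head=11: st or i11,i12 pair

ISSUED = 8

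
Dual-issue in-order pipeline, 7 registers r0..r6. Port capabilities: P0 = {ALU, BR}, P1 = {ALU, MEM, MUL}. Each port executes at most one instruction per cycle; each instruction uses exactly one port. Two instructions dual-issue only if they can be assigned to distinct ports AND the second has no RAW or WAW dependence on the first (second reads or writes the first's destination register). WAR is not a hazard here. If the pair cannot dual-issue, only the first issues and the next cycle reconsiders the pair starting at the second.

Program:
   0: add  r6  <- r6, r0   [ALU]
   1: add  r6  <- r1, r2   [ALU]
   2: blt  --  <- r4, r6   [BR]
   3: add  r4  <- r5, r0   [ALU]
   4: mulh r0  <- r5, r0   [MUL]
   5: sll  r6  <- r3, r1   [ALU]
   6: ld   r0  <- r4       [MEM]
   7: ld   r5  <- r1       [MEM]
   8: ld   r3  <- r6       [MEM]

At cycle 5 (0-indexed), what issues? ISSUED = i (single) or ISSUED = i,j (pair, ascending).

ISSUED = 7

[0] i0  add  -- WAW r6
[1] i1  add  -- RAW r6
[2] i2,i3  blt;add  -- pair
[3] i4,i5  mulh;sll  -- pair
[4] i6  ld  -- no-port MEM/MEM
[5] i7  ld  -- no-port MEM/MEM
[6] i8  ld  -- tail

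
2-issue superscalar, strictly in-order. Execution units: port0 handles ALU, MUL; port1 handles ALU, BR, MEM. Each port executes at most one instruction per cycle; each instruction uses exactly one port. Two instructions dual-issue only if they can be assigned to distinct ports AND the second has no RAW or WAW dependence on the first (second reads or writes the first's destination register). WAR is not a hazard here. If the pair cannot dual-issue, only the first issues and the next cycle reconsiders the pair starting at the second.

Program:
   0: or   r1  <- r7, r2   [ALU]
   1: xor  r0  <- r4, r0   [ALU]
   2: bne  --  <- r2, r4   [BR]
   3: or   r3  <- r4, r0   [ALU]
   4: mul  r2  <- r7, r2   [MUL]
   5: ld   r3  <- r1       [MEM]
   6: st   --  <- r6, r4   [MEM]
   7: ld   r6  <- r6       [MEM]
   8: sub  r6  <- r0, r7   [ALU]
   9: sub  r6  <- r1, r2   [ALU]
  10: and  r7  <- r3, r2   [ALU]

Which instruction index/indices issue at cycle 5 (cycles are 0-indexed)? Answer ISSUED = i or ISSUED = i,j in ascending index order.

ISSUED = 8

#0 head=0: or xor i0/i1 pair
#1 head=2: bne or i2/i3 pair
#2 head=4: mul ld i4/i5 pair
#3 head=6: st i6 no-port MEM/MEM
#4 head=7: ld i7 WAW r6
#5 head=8: sub i8 WAW r6
#6 head=9: sub and i9/i10 pair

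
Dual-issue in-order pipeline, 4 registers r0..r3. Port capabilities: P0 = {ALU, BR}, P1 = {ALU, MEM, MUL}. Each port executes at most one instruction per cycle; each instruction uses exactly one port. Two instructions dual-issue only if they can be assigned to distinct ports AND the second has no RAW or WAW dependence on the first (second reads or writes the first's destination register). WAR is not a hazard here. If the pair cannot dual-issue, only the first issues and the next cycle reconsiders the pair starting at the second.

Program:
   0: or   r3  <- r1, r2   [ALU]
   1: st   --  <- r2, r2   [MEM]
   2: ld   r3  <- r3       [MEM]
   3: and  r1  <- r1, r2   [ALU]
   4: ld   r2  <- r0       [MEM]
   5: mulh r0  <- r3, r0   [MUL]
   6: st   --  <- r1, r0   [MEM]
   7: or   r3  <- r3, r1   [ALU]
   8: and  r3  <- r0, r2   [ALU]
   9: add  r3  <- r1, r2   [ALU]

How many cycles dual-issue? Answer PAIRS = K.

  cy0 -> i0+i1 (or.ALU st.MEM) 2-wide
  cy1 -> i2+i3 (ld.MEM and.ALU) 2-wide
  cy2 -> i4 (ld.MEM) no-port MEM/MUL
  cy3 -> i5 (mulh.MUL) no-port MUL/MEM
  cy4 -> i6+i7 (st.MEM or.ALU) 2-wide
  cy5 -> i8 (and.ALU) WAW r3
  cy6 -> i9 (add.ALU) tail

PAIRS = 3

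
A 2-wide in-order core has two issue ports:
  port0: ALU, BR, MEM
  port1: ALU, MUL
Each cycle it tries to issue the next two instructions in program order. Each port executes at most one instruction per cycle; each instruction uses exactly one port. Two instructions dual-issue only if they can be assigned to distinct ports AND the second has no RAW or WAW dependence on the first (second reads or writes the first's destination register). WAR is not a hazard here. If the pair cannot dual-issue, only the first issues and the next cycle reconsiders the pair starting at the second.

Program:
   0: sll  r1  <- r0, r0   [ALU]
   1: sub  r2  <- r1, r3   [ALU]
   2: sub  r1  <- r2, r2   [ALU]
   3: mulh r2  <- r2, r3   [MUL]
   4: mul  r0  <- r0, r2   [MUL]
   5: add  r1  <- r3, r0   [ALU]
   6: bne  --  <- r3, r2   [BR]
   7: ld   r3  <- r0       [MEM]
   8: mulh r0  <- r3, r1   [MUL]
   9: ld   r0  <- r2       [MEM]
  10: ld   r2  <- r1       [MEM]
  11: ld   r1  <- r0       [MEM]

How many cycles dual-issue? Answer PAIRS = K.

PAIRS = 2

c0: i0 sll  RAW r1
c1: i1 sub  RAW r2
c2: i2+i3 sub/mulh  2-wide
c3: i4 mul  RAW r0
c4: i5+i6 add/bne  2-wide
c5: i7 ld  RAW r3
c6: i8 mulh  WAW r0
c7: i9 ld  no-port MEM/MEM
c8: i10 ld  no-port MEM/MEM
c9: i11 ld  tail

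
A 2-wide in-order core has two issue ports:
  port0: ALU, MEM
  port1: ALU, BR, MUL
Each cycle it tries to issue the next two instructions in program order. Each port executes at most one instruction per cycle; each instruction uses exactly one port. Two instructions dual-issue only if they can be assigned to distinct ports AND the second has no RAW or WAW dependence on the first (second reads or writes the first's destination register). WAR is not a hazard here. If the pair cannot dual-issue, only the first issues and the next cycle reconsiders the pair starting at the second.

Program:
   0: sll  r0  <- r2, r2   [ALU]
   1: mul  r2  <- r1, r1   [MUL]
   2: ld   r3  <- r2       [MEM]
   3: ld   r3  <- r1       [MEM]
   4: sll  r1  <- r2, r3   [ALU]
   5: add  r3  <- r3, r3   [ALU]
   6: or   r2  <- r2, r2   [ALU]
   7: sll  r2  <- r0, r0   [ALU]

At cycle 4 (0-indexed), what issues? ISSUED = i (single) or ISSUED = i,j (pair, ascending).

c0: i0/i1 sll/mul  pair
c1: i2 ld  no-port MEM/MEM
c2: i3 ld  RAW r3
c3: i4/i5 sll/add  pair
c4: i6 or  WAW r2
c5: i7 sll  tail

ISSUED = 6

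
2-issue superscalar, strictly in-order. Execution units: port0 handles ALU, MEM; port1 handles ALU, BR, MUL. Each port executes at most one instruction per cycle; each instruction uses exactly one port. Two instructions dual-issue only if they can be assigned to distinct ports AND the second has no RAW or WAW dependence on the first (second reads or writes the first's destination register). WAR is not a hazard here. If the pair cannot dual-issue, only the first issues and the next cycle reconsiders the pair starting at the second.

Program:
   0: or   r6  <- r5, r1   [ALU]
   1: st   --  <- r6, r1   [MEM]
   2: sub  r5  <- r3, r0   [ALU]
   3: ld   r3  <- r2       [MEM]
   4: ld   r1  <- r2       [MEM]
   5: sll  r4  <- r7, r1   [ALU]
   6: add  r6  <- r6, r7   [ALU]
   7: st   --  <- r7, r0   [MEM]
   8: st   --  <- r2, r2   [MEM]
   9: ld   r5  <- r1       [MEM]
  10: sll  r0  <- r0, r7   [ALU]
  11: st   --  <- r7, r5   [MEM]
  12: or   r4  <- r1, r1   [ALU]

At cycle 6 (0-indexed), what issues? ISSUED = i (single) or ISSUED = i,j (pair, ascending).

ISSUED = 8

0. or.ALU @i0  | RAW r6
1. st.MEM;sub.ALU @i1+i2  | dual
2. ld.MEM @i3  | no-port MEM/MEM
3. ld.MEM @i4  | RAW r1
4. sll.ALU;add.ALU @i5+i6  | dual
5. st.MEM @i7  | no-port MEM/MEM
6. st.MEM @i8  | no-port MEM/MEM
7. ld.MEM;sll.ALU @i9+i10  | dual
8. st.MEM;or.ALU @i11+i12  | dual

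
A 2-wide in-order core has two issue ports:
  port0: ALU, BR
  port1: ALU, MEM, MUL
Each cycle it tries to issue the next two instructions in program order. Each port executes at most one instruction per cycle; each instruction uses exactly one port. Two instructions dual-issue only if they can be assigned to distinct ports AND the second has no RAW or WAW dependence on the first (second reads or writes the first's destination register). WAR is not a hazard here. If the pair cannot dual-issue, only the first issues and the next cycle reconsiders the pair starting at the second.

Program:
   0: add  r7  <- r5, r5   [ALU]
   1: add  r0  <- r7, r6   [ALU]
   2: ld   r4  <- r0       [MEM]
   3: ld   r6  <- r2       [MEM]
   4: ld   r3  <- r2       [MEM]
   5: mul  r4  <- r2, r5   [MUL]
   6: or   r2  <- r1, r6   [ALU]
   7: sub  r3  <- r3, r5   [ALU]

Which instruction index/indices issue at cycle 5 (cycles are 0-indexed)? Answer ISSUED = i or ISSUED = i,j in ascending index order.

c0: i0 add  RAW r7
c1: i1 add  RAW r0
c2: i2 ld  no-port MEM/MEM
c3: i3 ld  no-port MEM/MEM
c4: i4 ld  no-port MEM/MUL
c5: i5+i6 mul+or  dual
c6: i7 sub  tail

ISSUED = 5,6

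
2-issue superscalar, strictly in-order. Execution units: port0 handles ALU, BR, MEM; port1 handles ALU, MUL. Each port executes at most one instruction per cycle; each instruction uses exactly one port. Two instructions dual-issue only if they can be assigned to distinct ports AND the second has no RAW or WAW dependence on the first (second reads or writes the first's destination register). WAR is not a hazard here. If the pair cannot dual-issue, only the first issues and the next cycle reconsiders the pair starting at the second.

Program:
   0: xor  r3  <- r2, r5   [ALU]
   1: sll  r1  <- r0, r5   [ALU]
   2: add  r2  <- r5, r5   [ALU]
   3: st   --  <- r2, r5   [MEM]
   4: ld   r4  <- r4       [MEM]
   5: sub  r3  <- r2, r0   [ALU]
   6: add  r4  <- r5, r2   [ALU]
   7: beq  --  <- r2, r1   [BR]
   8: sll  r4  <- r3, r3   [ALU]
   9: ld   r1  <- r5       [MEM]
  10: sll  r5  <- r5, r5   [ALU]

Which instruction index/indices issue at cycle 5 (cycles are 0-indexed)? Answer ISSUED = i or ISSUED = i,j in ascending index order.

ISSUED = 8,9

0. xor.ALU;sll.ALU @i0/i1  | pair
1. add.ALU @i2  | RAW r2
2. st.MEM @i3  | no-port MEM/MEM
3. ld.MEM;sub.ALU @i4/i5  | pair
4. add.ALU;beq.BR @i6/i7  | pair
5. sll.ALU;ld.MEM @i8/i9  | pair
6. sll.ALU @i10  | tail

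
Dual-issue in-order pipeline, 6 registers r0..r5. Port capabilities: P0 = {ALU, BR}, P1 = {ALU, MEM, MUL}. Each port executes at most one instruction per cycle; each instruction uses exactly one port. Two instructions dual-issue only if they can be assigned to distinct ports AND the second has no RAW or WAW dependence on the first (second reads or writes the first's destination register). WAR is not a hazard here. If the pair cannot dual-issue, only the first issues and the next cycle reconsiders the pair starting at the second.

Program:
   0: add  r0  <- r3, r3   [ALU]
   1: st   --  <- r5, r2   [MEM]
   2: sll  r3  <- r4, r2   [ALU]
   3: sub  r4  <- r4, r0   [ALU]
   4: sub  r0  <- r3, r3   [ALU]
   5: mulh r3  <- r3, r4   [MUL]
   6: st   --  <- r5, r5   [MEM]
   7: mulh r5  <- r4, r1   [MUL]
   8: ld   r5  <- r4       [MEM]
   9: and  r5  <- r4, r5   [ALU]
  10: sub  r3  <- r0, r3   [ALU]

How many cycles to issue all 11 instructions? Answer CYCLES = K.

CYCLES = 7

#0 head=0: add.ALU st.MEM i0+i1 dual
#1 head=2: sll.ALU sub.ALU i2+i3 dual
#2 head=4: sub.ALU mulh.MUL i4+i5 dual
#3 head=6: st.MEM i6 no-port MEM/MUL
#4 head=7: mulh.MUL i7 no-port MUL/MEM
#5 head=8: ld.MEM i8 RAW+WAW r5
#6 head=9: and.ALU sub.ALU i9+i10 dual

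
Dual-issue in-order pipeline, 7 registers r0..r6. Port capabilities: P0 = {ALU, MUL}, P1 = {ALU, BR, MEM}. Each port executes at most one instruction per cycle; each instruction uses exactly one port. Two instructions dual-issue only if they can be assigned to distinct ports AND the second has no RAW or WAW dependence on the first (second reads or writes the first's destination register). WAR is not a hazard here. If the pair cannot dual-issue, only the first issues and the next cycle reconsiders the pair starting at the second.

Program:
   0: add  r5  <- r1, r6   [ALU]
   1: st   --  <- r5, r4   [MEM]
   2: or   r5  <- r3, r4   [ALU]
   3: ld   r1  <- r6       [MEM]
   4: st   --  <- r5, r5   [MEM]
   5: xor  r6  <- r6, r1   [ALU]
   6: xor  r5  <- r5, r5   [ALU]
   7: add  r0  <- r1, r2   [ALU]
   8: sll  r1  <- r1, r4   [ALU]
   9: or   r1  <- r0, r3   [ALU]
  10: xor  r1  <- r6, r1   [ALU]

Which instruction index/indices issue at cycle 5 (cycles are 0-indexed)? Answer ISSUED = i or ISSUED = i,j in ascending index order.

#0 head=0: add.ALU i0 RAW r5
#1 head=1: st.MEM;or.ALU i1&i2 dual
#2 head=3: ld.MEM i3 no-port MEM/MEM
#3 head=4: st.MEM;xor.ALU i4&i5 dual
#4 head=6: xor.ALU;add.ALU i6&i7 dual
#5 head=8: sll.ALU i8 WAW r1
#6 head=9: or.ALU i9 RAW+WAW r1
#7 head=10: xor.ALU i10 tail

ISSUED = 8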